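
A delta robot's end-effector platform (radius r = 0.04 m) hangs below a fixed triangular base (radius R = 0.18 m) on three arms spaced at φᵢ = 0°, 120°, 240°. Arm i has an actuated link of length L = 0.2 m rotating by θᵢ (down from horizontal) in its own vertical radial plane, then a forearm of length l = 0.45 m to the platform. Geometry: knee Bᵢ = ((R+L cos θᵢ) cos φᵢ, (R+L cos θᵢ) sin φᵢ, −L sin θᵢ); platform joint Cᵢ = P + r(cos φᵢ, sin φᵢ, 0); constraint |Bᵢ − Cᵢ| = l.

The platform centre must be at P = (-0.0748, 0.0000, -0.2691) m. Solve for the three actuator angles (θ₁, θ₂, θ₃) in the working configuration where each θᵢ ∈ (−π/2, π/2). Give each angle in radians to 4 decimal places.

φ1=0.0° → target in arm frame (-0.0748, 0.0000)
  A=0.2148, B=-0.2691, C=(l²−L²−A²−y'²−z²)/(2L)=0.1099
  γ=atan2(-0.2691,0.2148)=-0.8971;  ψ=arccos(0.3191)=1.2460;  θ1=γ+ψ≈0.3489
rotate P by −φ2: (0.0374, 0.0648, -0.2691)
  A cos θ + B sin θ = C:  0.1026·cos θ + -0.2691·sin θ = 0.1884
  γ=atan2(-0.2691,0.1026)=-1.2065;  ψ=arccos(0.6542)=0.8577;  θ2=γ+ψ≈-0.3489
rotate P by −φ3: (0.0374, -0.0648, -0.2691)
  A cos θ + B sin θ = C:  0.1026·cos θ + -0.2691·sin θ = 0.1884
  γ=atan2(-0.2691,0.1026)=-1.2065;  ψ=arccos(0.6542)=0.8577;  θ3=γ+ψ≈-0.3489

θ₁ = 0.3489, θ₂ = -0.3489, θ₃ = -0.3489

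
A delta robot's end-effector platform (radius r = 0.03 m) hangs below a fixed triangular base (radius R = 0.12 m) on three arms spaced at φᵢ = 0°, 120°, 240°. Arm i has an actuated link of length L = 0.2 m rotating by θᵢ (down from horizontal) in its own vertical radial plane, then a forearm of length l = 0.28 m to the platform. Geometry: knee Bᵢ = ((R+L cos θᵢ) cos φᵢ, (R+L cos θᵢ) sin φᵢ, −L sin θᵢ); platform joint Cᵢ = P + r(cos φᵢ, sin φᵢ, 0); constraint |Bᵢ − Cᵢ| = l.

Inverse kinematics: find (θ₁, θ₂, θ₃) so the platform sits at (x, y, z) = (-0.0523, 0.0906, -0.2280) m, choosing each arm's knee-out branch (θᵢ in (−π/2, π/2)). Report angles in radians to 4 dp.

φ1=0.0° → target in arm frame (-0.0523, 0.0906)
  A=0.1423, B=-0.2280, C=(l²−L²−A²−y'²−z²)/(2L)=-0.1051
  γ=atan2(-0.2280,0.1423)=-1.0128;  ψ=arccos(-0.3911)=1.9726;  θ1=γ+ψ≈0.9598
rotate P by −φ2: (0.1046, 0.0000, -0.2280)
  A=-0.0146, B=-0.2280, C=(l²−L²−A²−y'²−z²)/(2L)=-0.0345
  √(A²+B²)=0.2285;  θ2 = -1.6348+1.7224 ≈ 0.0876
φ3=240.0° → target in arm frame (-0.0523, -0.0906)
  A cos θ + B sin θ = C:  0.1423·cos θ + -0.2280·sin θ = -0.1051
  γ=atan2(-0.2280,0.1423)=-1.0128;  ψ=arccos(-0.3911)=1.9726;  θ3=γ+ψ≈0.9598

θ₁ = 0.9598, θ₂ = 0.0876, θ₃ = 0.9598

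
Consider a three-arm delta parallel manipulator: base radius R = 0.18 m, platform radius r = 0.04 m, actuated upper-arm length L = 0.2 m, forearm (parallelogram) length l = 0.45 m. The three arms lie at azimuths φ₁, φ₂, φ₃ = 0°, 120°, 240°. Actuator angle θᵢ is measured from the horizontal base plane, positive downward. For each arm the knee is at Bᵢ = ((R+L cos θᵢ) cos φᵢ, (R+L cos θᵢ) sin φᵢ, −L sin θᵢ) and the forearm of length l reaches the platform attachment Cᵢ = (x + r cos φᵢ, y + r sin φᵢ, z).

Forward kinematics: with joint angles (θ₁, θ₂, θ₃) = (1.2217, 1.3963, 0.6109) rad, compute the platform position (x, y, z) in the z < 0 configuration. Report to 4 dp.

arm 1 at φ=0.0°: (R−r)+L cos θ1 = 0.2084;  centre 1 = (0.2084, 0.0000, -0.1879)
centre 2 = (0.1747·cos120.0°, 0.1747·sin120.0°, -0.1970) = (-0.0874, 0.1513, -0.1970)
φ3=240.0°: virtual centre (-0.1519, -0.2631, -0.1147), radius l
|centre ₂|²−|centre ₁|² = -0.0094;  |centre ₃|²−|centre ₁|² = 0.0267
[-0.5915 0.3026 -0.0181]·P = -0.0094;  [-0.7206 -0.5262 0.1464]·P = 0.0267
det = 0.5294;  x = -0.0059+0.0658z,  y = -0.0427+0.1882z
quadratic in z: (1.0397)z²+(0.3316)z+(-0.1194)=0, √Δ=0.7789 → z ∈ {-0.5340, 0.2151}; z = -0.5340 (taking z<0)
x = -0.0410, y = -0.1432

(-0.0410, -0.1432, -0.5340)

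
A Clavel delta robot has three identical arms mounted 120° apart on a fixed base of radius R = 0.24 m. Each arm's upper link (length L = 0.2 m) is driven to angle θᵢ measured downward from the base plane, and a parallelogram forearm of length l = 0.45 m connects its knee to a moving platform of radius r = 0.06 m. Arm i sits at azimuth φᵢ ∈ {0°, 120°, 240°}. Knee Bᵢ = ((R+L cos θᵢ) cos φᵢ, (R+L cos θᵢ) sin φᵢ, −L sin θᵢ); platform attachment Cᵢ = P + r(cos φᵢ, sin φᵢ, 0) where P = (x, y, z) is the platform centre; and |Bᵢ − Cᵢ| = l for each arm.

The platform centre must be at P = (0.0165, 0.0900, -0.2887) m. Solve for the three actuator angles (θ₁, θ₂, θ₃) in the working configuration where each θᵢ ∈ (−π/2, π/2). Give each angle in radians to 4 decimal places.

θ₁ = 0.1748, θ₂ = -0.1742, θ₃ = 0.6980

rotate P by −φ1: (0.0165, 0.0900, -0.2887)
  A=0.1635, B=-0.2887, C=(l²−L²−A²−y'²−z²)/(2L)=0.1108
  γ=atan2(-0.2887,0.1635)=-1.0555;  ψ=arccos(0.3340)=1.2303;  θ1=γ+ψ≈0.1748
arm 2 (φ=120.0°): x'=0.0697, y'=-0.0593
  A cos θ + B sin θ = C:  0.1103·cos θ + -0.2887·sin θ = 0.1587
  γ=atan2(-0.2887,0.1103)=-1.2058;  ψ=arccos(0.5134)=1.0316;  θ2=γ+ψ≈-0.1742
φ3=240.0° → target in arm frame (-0.0862, -0.0307)
  A=0.2662, B=-0.2887, C=(l²−L²−A²−y'²−z²)/(2L)=0.0184
  θ3 = atan2(B,A) + arccos(C/0.3927) = 0.6980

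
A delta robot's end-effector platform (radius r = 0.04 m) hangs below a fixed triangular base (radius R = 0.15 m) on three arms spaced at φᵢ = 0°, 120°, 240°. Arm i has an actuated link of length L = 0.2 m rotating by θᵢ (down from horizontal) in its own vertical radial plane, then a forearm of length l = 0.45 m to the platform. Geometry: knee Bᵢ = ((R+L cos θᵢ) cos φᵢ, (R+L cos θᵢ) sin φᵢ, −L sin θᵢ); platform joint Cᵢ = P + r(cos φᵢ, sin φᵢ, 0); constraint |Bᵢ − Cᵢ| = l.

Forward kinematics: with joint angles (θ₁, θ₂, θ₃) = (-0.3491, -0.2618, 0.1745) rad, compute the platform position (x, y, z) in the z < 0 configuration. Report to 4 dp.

(0.0374, 0.0474, -0.2954)

centre 1 = (0.2979·cos0.0°, 0.2979·sin0.0°, 0.0684) = (0.2979, 0.0000, 0.0684)
centre 2 = (0.3032·cos120.0°, 0.3032·sin120.0°, 0.0518) = (-0.1516, 0.2626, 0.0518)
centre 3 = (0.3070·cos240.0°, 0.3070·sin240.0°, -0.0347) = (-0.1535, -0.2658, -0.0347)
eliminate P² terms by subtracting sphere 1 from 2 and 3
[-0.8991 0.5251 -0.0333]·P = 0.0012;  [-0.9028 -0.5317 -0.2063]·P = 0.0020
Cramer: x(z) = -0.0017-0.1324z;  y(z) = -0.0008-0.1632z
sphere 1 gives Az²+Bz+C=0 with A=1.0442, B=-0.0572, C=-0.1080;  B²−4AC=0.4544;  roots -0.2954, 0.3502;  negative root z = -0.2954
x = 0.0374, y = 0.0474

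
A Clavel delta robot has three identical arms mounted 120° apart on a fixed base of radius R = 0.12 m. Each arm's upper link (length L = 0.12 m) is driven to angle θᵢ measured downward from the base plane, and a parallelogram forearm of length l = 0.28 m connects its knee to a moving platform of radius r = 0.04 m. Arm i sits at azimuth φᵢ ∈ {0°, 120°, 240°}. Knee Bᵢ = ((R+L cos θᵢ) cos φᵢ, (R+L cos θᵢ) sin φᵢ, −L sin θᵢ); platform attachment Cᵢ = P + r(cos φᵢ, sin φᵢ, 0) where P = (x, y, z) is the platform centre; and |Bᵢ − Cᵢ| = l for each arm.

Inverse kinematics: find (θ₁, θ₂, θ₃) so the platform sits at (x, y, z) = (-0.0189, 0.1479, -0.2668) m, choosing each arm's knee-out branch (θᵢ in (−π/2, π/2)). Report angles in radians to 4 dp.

φ1=0.0° → target in arm frame (-0.0189, 0.1479)
  e−x'=0.0989;  (l²−L²−(e−x')²−y'²−z²)/2L = -0.1618
  θ1 = atan2(B,A) + arccos(C/0.2845) = 0.9599
arm 2 (φ=120.0°): x'=0.1375, y'=-0.0576
  A=-0.0575, B=-0.2668, C=(l²−L²−A²−y'²−z²)/(2L)=-0.0575
  γ=atan2(-0.2668,-0.0575)=-1.7832;  ψ=arccos(-0.2108)=1.7832;  θ2=γ+ψ≈0.0000
rotate P by −φ3: (-0.1186, -0.0903, -0.2668)
  A=0.1986, B=-0.2668, C=(l²−L²−A²−y'²−z²)/(2L)=-0.2283
  θ3 = atan2(B,A) + arccos(C/0.3326) = 1.3965

θ₁ = 0.9599, θ₂ = 0.0000, θ₃ = 1.3965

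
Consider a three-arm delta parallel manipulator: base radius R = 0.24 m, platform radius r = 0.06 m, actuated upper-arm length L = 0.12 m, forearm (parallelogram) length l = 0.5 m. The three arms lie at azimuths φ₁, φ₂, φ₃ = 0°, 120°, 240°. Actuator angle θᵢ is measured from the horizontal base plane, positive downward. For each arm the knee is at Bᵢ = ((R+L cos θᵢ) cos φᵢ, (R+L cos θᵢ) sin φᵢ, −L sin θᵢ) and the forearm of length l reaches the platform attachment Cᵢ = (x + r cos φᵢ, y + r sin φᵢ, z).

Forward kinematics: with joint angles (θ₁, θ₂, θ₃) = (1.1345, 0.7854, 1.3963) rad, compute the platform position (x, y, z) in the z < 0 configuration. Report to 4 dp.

(-0.0066, 0.0729, -0.5428)

centre 1 = (0.2307·cos0.0°, 0.2307·sin0.0°, -0.1088) = (0.2307, 0.0000, -0.1088)
centre 2 = (0.2649·cos120.0°, 0.2649·sin120.0°, -0.0849) = (-0.1324, 0.2294, -0.0849)
centre 3 = (0.2008·cos240.0°, 0.2008·sin240.0°, -0.1182) = (-0.1004, -0.1739, -0.1182)
eliminate P² terms by subtracting sphere 1 from 2 and 3
linear system: -0.7263x+0.4587y = 0.0123−0.0478z; -0.6623x+-0.3479y = -0.0108−-0.0188z
Cramer: x(z) = 0.0012+0.0144z;  y(z) = 0.0287-0.0815z
quadratic in z: (1.0068)z²+(0.2063)z+(-0.1847)=0, √Δ=0.8867 → z ∈ {-0.5428, 0.3379}; z = -0.5428 (taking z<0)
x = -0.0066, y = 0.0729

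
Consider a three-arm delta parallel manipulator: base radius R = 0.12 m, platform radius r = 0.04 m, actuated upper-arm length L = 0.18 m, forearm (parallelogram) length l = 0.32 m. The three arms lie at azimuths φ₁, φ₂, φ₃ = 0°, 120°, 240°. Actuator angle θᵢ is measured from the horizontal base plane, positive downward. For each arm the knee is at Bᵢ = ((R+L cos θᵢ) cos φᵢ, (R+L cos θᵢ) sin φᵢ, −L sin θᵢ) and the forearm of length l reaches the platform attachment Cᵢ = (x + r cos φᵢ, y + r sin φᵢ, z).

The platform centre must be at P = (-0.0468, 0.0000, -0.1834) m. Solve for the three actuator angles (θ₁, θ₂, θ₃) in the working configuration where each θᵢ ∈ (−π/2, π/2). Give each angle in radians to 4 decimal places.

θ₁ = 0.3494, θ₂ = -0.1743, θ₃ = -0.1743

arm 1 (φ=0.0°): x'=-0.0468, y'=0.0000
  A cos θ + B sin θ = C:  0.1268·cos θ + -0.1834·sin θ = 0.0564
  θ1 = atan2(B,A) + arccos(C/0.2230) = 0.3494
φ2=120.0° → target in arm frame (0.0234, 0.0405)
  A cos θ + B sin θ = C:  0.0566·cos θ + -0.1834·sin θ = 0.0876
  γ=atan2(-0.1834,0.0566)=-1.2715;  ψ=arccos(0.4561)=1.0971;  θ2=γ+ψ≈-0.1743
rotate P by −φ3: (0.0234, -0.0405, -0.1834)
  e−x'=0.0566;  (l²−L²−(e−x')²−y'²−z²)/2L = 0.0876
  √(A²+B²)=0.1919;  θ3 = -1.2715+1.0971 ≈ -0.1743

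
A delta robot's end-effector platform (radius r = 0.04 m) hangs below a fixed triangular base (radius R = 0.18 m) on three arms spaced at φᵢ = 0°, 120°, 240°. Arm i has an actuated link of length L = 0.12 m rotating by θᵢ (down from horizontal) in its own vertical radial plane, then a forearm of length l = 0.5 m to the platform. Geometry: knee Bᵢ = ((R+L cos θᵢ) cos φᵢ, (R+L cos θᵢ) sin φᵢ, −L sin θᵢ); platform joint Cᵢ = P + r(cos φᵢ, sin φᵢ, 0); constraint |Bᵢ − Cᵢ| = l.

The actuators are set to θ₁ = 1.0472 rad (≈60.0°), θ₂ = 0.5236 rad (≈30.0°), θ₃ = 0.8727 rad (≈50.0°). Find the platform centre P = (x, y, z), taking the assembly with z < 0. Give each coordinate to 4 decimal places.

arm 1 at φ=0.0°: e+L cos θ1 = 0.2000;  O1 = (0.2000, 0.0000, -0.1039)
φ2=120.0°: virtual centre (-0.1220, 0.2112, -0.0600), radius l
O3 = (0.2171·cos240.0°, 0.2171·sin240.0°, -0.0919) = (-0.1086, -0.1880, -0.0919)
subtract pairs → two planes through P
plane₁₂: -0.6439x+0.4225y+0.0878z = 0.0123
det = 0.5029;  x = -0.0132+0.0858z,  y = 0.0090+-0.0771z
sphere 1 gives Az²+Bz+C=0 with A=1.0133, B=0.1699, C=-0.1937;  B²−4AC=0.8138;  roots -0.5289, 0.3613;  negative root z = -0.5289
x = -0.0586, y = 0.0497

(-0.0586, 0.0497, -0.5289)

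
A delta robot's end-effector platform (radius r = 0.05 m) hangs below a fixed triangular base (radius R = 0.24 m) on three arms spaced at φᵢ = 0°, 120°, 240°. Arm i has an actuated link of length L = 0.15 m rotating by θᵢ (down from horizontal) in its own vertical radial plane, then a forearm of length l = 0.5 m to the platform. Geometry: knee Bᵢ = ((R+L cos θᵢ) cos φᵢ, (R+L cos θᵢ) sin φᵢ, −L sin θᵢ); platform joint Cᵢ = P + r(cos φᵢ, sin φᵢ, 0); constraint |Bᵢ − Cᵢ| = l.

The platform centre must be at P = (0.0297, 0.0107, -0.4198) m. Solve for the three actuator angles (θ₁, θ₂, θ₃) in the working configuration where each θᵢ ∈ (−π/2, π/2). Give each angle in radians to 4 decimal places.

φ1=0.0° → target in arm frame (0.0297, 0.0107)
  A cos θ + B sin θ = C:  0.1603·cos θ + -0.4198·sin θ = 0.0849
  θ1 = atan2(B,A) + arccos(C/0.4494) = 0.1748
φ2=120.0° → target in arm frame (-0.0056, -0.0311)
  A cos θ + B sin θ = C:  0.1956·cos θ + -0.4198·sin θ = 0.0402
  θ2 = atan2(B,A) + arccos(C/0.4631) = 0.3492
rotate P by −φ3: (-0.0241, 0.0204, -0.4198)
  A=0.2141, B=-0.4198, C=(l²−L²−A²−y'²−z²)/(2L)=0.0167
  √(A²+B²)=0.4713;  θ3 = -1.0991+1.5354 ≈ 0.4362

θ₁ = 0.1748, θ₂ = 0.3492, θ₃ = 0.4362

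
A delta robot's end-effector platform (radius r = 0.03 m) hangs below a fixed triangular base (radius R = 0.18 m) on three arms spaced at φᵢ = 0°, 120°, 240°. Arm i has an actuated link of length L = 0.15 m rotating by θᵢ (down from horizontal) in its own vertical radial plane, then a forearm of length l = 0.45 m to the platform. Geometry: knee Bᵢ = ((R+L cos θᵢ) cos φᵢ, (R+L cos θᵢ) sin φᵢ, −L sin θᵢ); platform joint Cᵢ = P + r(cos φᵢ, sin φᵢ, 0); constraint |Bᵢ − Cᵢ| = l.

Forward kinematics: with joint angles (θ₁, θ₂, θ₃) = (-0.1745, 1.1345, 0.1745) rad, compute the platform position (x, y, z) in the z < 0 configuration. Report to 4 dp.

(0.1180, -0.1305, -0.3653)

φ1=0.0°: virtual centre (0.2977, 0.0000, 0.0260), radius l
O2 = (0.2134·cos120.0°, 0.2134·sin120.0°, -0.1359) = (-0.1067, 0.1848, -0.1359)
O3 = (0.2977·cos240.0°, 0.2977·sin240.0°, -0.0260) = (-0.1489, -0.2578, -0.0260)
|O₂|²−|O₁|² = -0.0253;  |O₃|²−|O₁|² = 0.0000
plane₁₂: -0.8088x+0.3696y+-0.3240z = -0.0253
Cramer: x(z) = 0.0175-0.2751z;  y(z) = -0.0302+0.2745z
into |P−O₁|² = l²: 1.1510z² + 0.0855z + -0.1224 = 0;  Δ = 0.5707;  z = -0.3653 or 0.2910 → z<0 root = -0.3653
x = 0.1180, y = -0.1305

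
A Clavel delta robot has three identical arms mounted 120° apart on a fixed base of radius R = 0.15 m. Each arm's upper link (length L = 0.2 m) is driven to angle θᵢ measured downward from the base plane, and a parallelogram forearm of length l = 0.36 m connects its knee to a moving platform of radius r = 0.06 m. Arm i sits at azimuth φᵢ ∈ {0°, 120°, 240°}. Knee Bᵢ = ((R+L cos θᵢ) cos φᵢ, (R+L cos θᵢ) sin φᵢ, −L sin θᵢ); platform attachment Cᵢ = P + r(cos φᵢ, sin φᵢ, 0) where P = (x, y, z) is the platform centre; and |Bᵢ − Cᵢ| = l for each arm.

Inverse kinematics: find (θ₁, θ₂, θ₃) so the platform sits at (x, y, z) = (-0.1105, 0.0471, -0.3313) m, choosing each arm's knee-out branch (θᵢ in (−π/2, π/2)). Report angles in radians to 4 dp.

φ1=0.0° → target in arm frame (-0.1105, 0.0471)
  A=0.2005, B=-0.3313, C=(l²−L²−A²−y'²−z²)/(2L)=-0.1564
  θ1 = atan2(B,A) + arccos(C/0.3872) = 0.9601
φ2=120.0° → target in arm frame (0.0960, 0.0721)
  A cos θ + B sin θ = C:  -0.0060·cos θ + -0.3313·sin θ = -0.0635
  θ2 = atan2(B,A) + arccos(C/0.3314) = 0.1746
φ3=240.0° → target in arm frame (0.0145, -0.1192)
  A cos θ + B sin θ = C:  0.0755·cos θ + -0.3313·sin θ = -0.1002
  θ3 = atan2(B,A) + arccos(C/0.3398) = 0.5235

θ₁ = 0.9601, θ₂ = 0.1746, θ₃ = 0.5235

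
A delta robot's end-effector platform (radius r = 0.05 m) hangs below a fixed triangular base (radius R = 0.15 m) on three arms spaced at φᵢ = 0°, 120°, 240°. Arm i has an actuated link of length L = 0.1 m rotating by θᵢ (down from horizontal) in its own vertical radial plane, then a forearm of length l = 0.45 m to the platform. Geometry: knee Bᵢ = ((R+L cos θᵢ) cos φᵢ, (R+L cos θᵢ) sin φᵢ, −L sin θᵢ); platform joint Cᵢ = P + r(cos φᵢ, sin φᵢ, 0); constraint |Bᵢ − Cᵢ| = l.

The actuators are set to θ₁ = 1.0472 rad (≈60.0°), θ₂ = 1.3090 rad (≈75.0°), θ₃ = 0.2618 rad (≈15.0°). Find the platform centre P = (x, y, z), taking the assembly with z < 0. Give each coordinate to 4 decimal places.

(-0.0381, -0.1397, -0.4708)

φ1=0.0°: virtual centre (0.1500, 0.0000, -0.0866), radius l
arm 2 at φ=120.0°: (R−r)+L cos θ2 = 0.1259;  centre 2 = (-0.0629, 0.1090, -0.0966)
arm 3 at φ=240.0°: (R−r)+L cos θ3 = 0.1966;  centre 3 = (-0.0983, -0.1703, -0.0259)
eliminate P² terms by subtracting sphere 1 from 2 and 3
[-0.4259 0.2180 -0.0200]·P = -0.0048;  [-0.4966 -0.3405 0.1214]·P = 0.0093
det = 0.2533;  x = -0.0015+0.0777z,  y = -0.0251+0.2434z
sphere 1 gives Az²+Bz+C=0 with A=1.0653, B=0.1374, C=-0.1714;  B²−4AC=0.7493;  roots -0.4708, 0.3418;  negative root z = -0.4708
x = -0.0381, y = -0.1397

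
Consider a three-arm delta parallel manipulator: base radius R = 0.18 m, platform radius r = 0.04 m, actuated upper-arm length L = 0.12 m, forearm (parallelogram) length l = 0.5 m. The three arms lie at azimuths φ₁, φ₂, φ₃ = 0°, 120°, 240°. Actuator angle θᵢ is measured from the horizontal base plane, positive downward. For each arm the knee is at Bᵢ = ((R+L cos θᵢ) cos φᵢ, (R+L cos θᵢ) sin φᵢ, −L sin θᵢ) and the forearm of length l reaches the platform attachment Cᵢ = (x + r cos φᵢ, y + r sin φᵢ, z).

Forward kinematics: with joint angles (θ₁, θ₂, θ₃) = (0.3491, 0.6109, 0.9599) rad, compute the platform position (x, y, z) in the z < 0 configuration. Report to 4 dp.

φ1=0.0°: virtual centre (0.2528, 0.0000, -0.0410), radius l
centre 2 = (0.2383·cos120.0°, 0.2383·sin120.0°, -0.0688) = (-0.1191, 0.2064, -0.0688)
arm 3 at φ=240.0°: (R−r)+L cos θ3 = 0.2088;  centre 3 = (-0.1044, -0.1809, -0.0983)
|centre ₂|²−|centre ₁|² = -0.0041;  |centre ₃|²−|centre ₁|² = -0.0123
plane₁₂: -0.7438x+0.4127y+-0.0556z = -0.0041
Cramer: x(z) = 0.0116-0.1195z;  y(z) = 0.0111-0.0806z
into |P−centre ₁|² = l²: 1.0208z² + 0.1379z + -0.1900 = 0;  Δ = 0.7949;  z = -0.5043 or 0.3692 → z<0 root = -0.5043
x = 0.0718, y = 0.0518

(0.0718, 0.0518, -0.5043)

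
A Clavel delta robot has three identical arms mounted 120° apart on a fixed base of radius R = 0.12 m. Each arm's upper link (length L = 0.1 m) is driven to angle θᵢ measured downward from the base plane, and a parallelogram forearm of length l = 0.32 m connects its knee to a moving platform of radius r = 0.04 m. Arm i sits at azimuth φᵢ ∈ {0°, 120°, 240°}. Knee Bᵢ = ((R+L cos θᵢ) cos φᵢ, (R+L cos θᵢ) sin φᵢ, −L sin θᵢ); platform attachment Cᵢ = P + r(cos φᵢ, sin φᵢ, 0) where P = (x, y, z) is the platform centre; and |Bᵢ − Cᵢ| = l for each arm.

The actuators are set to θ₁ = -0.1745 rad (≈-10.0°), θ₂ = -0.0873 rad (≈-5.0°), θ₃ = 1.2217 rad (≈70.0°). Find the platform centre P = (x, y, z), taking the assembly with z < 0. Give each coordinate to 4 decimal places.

(0.0866, 0.1356, -0.2575)

O1 = (0.1785·cos0.0°, 0.1785·sin0.0°, 0.0174) = (0.1785, 0.0000, 0.0174)
φ2=120.0°: virtual centre (-0.0898, 0.1556, 0.0087), radius l
O3 = (0.1142·cos240.0°, 0.1142·sin240.0°, -0.0940) = (-0.0571, -0.0989, -0.0940)
|O₂|²−|O₁|² = 0.0002;  |O₃|²−|O₁|² = -0.0103
linear system: -0.5366x+0.3111y = 0.0002−-0.0173z; -0.4712x+-0.1978y = -0.0103−-0.2227z
det = 0.2527;  x = 0.0125+-0.2876z,  y = 0.0222+-0.4405z
sphere 1 gives Az²+Bz+C=0 with A=1.2768, B=0.0412, C=-0.0741;  B²−4AC=0.3799;  roots -0.2575, 0.2252;  negative root z = -0.2575
x = 0.0866, y = 0.1356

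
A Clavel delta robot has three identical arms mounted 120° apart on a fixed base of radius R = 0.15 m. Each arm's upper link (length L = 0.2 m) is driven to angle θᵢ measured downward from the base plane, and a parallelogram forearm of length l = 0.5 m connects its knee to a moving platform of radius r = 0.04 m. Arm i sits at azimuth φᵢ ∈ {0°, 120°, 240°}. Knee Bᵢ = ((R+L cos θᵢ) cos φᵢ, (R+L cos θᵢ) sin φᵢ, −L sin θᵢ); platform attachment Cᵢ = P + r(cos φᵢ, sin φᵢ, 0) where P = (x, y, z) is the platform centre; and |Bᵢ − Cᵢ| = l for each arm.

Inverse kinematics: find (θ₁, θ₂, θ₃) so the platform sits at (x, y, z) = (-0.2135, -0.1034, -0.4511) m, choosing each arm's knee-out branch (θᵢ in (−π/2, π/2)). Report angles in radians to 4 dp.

arm 1 (φ=0.0°): x'=-0.2135, y'=-0.1034
  A cos θ + B sin θ = C:  0.3235·cos θ + -0.4511·sin θ = -0.2721
  γ=atan2(-0.4511,0.3235)=-0.9487;  ψ=arccos(-0.4902)=2.0831;  θ1=γ+ψ≈1.1344
arm 2 (φ=120.0°): x'=0.0172, y'=0.2366
  e−x'=0.0928;  (l²−L²−(e−x')²−y'²−z²)/2L = -0.1452
  θ2 = atan2(B,A) + arccos(C/0.4605) = 0.5236
rotate P by −φ3: (0.1963, -0.1332, -0.4511)
  A=-0.0863, B=-0.4511, C=(l²−L²−A²−y'²−z²)/(2L)=-0.0467
  √(A²+B²)=0.4593;  θ3 = -1.7598+1.6727 ≈ -0.0872

θ₁ = 1.1344, θ₂ = 0.5236, θ₃ = -0.0872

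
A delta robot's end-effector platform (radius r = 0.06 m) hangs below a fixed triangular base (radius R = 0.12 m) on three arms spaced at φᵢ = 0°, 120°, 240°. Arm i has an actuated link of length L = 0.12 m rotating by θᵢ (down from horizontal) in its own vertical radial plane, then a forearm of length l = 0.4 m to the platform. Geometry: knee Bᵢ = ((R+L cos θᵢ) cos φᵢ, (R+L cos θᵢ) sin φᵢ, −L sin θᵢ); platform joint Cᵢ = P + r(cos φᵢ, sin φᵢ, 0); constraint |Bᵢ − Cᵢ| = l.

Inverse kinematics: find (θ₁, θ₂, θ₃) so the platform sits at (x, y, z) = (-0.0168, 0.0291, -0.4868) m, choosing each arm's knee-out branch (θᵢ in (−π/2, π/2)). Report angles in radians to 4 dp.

rotate P by −φ1: (-0.0168, 0.0291, -0.4868)
  e−x'=0.0768;  (l²−L²−(e−x')²−y'²−z²)/2L = -0.4088
  √(A²+B²)=0.4928;  θ1 = -1.4143+2.5491 ≈ 1.1348
arm 2 (φ=120.0°): x'=0.0336, y'=0.0000
  A=0.0264, B=-0.4868, C=(l²−L²−A²−y'²−z²)/(2L)=-0.3836
  γ=atan2(-0.4868,0.0264)=-1.5166;  ψ=arccos(-0.7869)=2.4766;  θ2=γ+ψ≈0.9600
arm 3 (φ=240.0°): x'=-0.0168, y'=-0.0291
  A=0.0768, B=-0.4868, C=(l²−L²−A²−y'²−z²)/(2L)=-0.4088
  θ3 = atan2(B,A) + arccos(C/0.4928) = 1.1348

θ₁ = 1.1348, θ₂ = 0.9600, θ₃ = 1.1348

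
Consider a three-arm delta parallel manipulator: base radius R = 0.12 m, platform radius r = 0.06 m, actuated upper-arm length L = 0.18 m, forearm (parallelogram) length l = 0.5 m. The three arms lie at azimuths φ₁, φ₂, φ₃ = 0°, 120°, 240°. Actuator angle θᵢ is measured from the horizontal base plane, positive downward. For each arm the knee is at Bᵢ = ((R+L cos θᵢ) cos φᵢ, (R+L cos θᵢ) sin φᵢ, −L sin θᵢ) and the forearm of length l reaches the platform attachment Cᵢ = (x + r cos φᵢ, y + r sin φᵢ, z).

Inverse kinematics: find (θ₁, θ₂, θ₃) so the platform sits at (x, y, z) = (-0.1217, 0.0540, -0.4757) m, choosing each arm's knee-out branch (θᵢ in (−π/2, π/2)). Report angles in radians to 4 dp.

θ₁ = 0.6107, θ₂ = -0.0002, θ₃ = 0.2616

rotate P by −φ1: (-0.1217, 0.0540, -0.4757)
  A cos θ + B sin θ = C:  0.1817·cos θ + -0.4757·sin θ = -0.1239
  θ1 = atan2(B,A) + arccos(C/0.5092) = 0.6107
φ2=120.0° → target in arm frame (0.1076, 0.0784)
  A=-0.0476, B=-0.4757, C=(l²−L²−A²−y'²−z²)/(2L)=-0.0475
  γ=atan2(-0.4757,-0.0476)=-1.6706;  ψ=arccos(-0.0994)=1.6703;  θ2=γ+ψ≈-0.0002
rotate P by −φ3: (0.0141, -0.1324, -0.4757)
  A cos θ + B sin θ = C:  0.0459·cos θ + -0.4757·sin θ = -0.0787
  √(A²+B²)=0.4779;  θ3 = -1.4746+1.7362 ≈ 0.2616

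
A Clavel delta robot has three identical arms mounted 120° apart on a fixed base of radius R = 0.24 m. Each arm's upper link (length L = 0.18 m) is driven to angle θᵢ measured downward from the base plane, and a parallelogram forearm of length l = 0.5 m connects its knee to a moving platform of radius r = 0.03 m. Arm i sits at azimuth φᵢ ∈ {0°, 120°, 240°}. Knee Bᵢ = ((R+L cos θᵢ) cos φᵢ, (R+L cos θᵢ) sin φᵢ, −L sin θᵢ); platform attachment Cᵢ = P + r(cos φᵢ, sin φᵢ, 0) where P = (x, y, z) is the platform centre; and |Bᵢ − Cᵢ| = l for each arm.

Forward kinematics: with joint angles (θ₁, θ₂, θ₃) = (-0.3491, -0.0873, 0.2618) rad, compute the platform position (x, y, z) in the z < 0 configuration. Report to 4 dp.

(0.0381, 0.0300, -0.3029)

arm 1 at φ=0.0°: (R−r)+L cos θ1 = 0.3791;  S1 = (0.3791, 0.0000, 0.0616)
S2 = (0.3893·cos120.0°, 0.3893·sin120.0°, 0.0157) = (-0.1947, 0.3372, 0.0157)
φ3=240.0°: virtual centre (-0.1919, -0.3324, -0.0466), radius l
eliminate P² terms by subtracting sphere 1 from 2 and 3
[-1.1476 0.6743 -0.0918]·P = 0.0043;  [-1.1422 -0.6649 -0.2163]·P = 0.0020
Cramer: x(z) = -0.0027-0.1349z;  y(z) = 0.0017-0.0936z
sphere 1 gives Az²+Bz+C=0 with A=1.0270, B=-0.0204, C=-0.1004;  B²−4AC=0.4128;  roots -0.3029, 0.3227;  negative root z = -0.3029
x = 0.0381, y = 0.0300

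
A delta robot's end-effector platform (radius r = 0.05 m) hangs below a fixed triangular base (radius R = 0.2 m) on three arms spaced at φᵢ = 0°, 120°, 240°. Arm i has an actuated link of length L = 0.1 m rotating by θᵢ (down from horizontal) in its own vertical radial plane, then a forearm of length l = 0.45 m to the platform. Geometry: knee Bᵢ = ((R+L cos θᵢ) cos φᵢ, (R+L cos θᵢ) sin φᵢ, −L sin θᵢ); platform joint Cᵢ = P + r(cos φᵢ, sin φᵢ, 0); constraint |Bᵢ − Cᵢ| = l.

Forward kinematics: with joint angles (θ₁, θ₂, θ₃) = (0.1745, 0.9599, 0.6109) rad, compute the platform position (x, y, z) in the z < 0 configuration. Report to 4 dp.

centre 1 = (0.2485·cos0.0°, 0.2485·sin0.0°, -0.0174) = (0.2485, 0.0000, -0.0174)
φ2=120.0°: virtual centre (-0.1037, 0.1796, -0.0819), radius l
arm 3 at φ=240.0°: (R−r)+L cos θ3 = 0.2319;  centre 3 = (-0.1160, -0.2008, -0.0574)
|centre ₂|²−|centre ₁|² = -0.0123;  |centre ₃|²−|centre ₁|² = -0.0050
plane₁₂: -0.7043x+0.3592y+-0.1291z = -0.0123
Cramer: x(z) = 0.0124-0.1480z;  y(z) = -0.0101+0.0693z
sphere 1 gives Az²+Bz+C=0 with A=1.0267, B=0.1032, C=-0.1464;  B²−4AC=0.6117;  roots -0.4311, 0.3306;  negative root z = -0.4311
x = 0.0762, y = -0.0400

(0.0762, -0.0400, -0.4311)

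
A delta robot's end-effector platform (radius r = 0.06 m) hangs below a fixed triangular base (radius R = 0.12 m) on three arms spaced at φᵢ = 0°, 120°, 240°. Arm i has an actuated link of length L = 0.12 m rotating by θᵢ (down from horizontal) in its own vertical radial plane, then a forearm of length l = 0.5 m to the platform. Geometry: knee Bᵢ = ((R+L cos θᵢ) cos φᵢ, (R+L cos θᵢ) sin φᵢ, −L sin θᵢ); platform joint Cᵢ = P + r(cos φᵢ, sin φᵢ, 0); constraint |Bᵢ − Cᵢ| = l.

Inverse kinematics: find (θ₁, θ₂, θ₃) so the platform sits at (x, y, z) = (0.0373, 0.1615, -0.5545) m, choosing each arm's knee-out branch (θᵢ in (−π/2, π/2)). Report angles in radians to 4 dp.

φ1=0.0° → target in arm frame (0.0373, 0.1615)
  A=0.0227, B=-0.5545, C=(l²−L²−A²−y'²−z²)/(2L)=-0.4103
  θ1 = atan2(B,A) + arccos(C/0.5550) = 0.8729
rotate P by −φ2: (0.1212, -0.1131, -0.5545)
  e−x'=-0.0612;  (l²−L²−(e−x')²−y'²−z²)/2L = -0.3683
  γ=atan2(-0.5545,-0.0612)=-1.6807;  ψ=arccos(-0.6602)=2.2919;  θ2=γ+ψ≈0.6112
arm 3 (φ=240.0°): x'=-0.1585, y'=-0.0484
  A=0.2185, B=-0.5545, C=(l²−L²−A²−y'²−z²)/(2L)=-0.5082
  √(A²+B²)=0.5960;  θ3 = -1.1954+2.5919 ≈ 1.3964

θ₁ = 0.8729, θ₂ = 0.6112, θ₃ = 1.3964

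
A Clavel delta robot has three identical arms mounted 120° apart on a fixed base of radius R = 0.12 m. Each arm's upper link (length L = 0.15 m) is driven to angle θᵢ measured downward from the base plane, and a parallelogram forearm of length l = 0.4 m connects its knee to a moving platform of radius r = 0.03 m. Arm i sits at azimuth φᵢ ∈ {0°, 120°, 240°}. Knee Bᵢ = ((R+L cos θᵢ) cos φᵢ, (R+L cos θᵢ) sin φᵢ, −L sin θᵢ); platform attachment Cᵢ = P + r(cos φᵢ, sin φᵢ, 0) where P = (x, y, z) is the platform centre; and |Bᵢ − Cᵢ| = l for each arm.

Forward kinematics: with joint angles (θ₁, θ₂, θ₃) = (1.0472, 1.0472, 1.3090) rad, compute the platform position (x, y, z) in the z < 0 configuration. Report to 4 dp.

(0.0255, 0.0442, -0.5022)

arm 1 at φ=0.0°: e+L cos θ1 = 0.1650;  O1 = (0.1650, 0.0000, -0.1299)
O2 = (0.1650·cos120.0°, 0.1650·sin120.0°, -0.1299) = (-0.0825, 0.1429, -0.1299)
φ3=240.0°: virtual centre (-0.0644, -0.1116, -0.1449), radius l
subtract pairs → two planes through P
plane₁₂: -0.4950x+0.2858y+0.0000z = 0.0000
det = 0.2416;  x = 0.0077+-0.0355z,  y = 0.0133+-0.0614z
quadratic in z: (1.0050)z²+(0.2693)z+(-0.1182)=0, √Δ=0.7401 → z ∈ {-0.5022, 0.2342}; z = -0.5022 (taking z<0)
x = 0.0255, y = 0.0442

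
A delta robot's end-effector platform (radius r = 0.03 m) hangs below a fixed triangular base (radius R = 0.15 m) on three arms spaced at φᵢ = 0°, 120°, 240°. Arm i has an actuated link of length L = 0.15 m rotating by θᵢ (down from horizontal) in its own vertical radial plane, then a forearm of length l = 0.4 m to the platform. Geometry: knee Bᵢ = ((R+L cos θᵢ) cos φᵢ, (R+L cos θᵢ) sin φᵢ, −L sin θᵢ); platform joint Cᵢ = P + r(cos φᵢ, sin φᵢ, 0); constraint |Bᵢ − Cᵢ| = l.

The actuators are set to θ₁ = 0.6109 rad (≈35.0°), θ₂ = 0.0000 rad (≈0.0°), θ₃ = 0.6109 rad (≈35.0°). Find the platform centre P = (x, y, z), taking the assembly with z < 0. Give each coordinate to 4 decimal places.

arm 1 at φ=0.0°: e+L cos θ1 = 0.2429;  centre 1 = (0.2429, 0.0000, -0.0860)
centre 2 = (0.2700·cos120.0°, 0.2700·sin120.0°, 0.0000) = (-0.1350, 0.2338, 0.0000)
arm 3 at φ=240.0°: e+L cos θ3 = 0.2429;  centre 3 = (-0.1214, -0.2103, -0.0860)
|centre ₂|²−|centre ₁|² = 0.0065;  |centre ₃|²−|centre ₁|² = 0.0000
plane₁₂: -0.7557x+0.4677y+0.1721z = 0.0065
det = 0.6586;  x = -0.0042+0.1099z,  y = 0.0072+-0.1904z
sphere 1 gives Az²+Bz+C=0 with A=1.0483, B=0.1150, C=-0.0915;  B²−4AC=0.3970;  roots -0.3554, 0.2457;  negative root z = -0.3554
x = -0.0432, y = 0.0749

(-0.0432, 0.0749, -0.3554)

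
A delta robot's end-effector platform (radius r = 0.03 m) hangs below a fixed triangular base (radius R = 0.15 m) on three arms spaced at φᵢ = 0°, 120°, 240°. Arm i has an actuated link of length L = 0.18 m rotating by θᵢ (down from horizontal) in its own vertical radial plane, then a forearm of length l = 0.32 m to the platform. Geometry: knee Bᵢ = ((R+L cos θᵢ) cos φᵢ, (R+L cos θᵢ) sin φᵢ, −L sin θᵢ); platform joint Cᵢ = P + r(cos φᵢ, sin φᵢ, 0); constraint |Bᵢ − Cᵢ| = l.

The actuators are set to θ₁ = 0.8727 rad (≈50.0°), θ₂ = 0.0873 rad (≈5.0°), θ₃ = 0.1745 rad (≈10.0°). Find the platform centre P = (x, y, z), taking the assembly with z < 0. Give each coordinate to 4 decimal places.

S1 = (0.2357·cos0.0°, 0.2357·sin0.0°, -0.1379) = (0.2357, 0.0000, -0.1379)
arm 2 at φ=120.0°: e+L cos θ2 = 0.2993;  S2 = (-0.1497, 0.2592, -0.0157)
S3 = (0.2973·cos240.0°, 0.2973·sin240.0°, -0.0313) = (-0.1486, -0.2574, -0.0313)
|S₂|²−|S₁|² = 0.0153;  |S₃|²−|S₁|² = 0.0148
plane₁₂: -0.7707x+0.5184y+0.2444z = 0.0153
Cramer: x(z) = -0.0195+0.2972z;  y(z) = 0.0004-0.0295z
into |P−S₁|² = l²: 1.0892z² + 0.1240z + -0.0183 = 0;  Δ = 0.0949;  z = -0.1984 or 0.0845 → z<0 root = -0.1984
x = -0.0785, y = 0.0063

(-0.0785, 0.0063, -0.1984)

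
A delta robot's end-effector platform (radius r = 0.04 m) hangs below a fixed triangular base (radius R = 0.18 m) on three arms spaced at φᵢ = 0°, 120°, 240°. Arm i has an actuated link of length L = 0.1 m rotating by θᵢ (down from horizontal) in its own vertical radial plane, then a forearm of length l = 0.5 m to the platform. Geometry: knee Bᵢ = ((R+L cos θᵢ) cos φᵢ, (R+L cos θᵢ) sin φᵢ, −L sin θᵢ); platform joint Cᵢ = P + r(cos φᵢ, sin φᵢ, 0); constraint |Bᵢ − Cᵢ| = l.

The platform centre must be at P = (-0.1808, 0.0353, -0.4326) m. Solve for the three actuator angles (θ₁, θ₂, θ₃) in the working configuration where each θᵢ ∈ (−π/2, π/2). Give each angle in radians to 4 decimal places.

θ₁ = 1.1345, θ₂ = -0.3494, θ₃ = -0.0005

rotate P by −φ1: (-0.1808, 0.0353, -0.4326)
  A cos θ + B sin θ = C:  0.3208·cos θ + -0.4326·sin θ = -0.2565
  θ1 = atan2(B,A) + arccos(C/0.5386) = 1.1345
arm 2 (φ=120.0°): x'=0.1210, y'=0.1389
  e−x'=0.0190;  (l²−L²−(e−x')²−y'²−z²)/2L = 0.1660
  √(A²+B²)=0.4330;  θ2 = -1.5268+1.1774 ≈ -0.3494
arm 3 (φ=240.0°): x'=0.0598, y'=-0.1742
  e−x'=0.0802;  (l²−L²−(e−x')²−y'²−z²)/2L = 0.0804
  γ=atan2(-0.4326,0.0802)=-1.3876;  ψ=arccos(0.1827)=1.3871;  θ3=γ+ψ≈-0.0005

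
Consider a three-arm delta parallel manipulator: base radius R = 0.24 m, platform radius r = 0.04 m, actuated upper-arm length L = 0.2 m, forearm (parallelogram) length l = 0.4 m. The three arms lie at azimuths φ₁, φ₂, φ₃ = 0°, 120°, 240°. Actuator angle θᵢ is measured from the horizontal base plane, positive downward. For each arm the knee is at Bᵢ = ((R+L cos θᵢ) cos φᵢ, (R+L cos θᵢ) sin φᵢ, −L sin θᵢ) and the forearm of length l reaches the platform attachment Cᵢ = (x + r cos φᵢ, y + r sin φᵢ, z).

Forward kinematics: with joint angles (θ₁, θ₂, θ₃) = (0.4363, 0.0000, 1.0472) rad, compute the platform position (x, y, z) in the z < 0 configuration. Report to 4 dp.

arm 1 at φ=0.0°: ρ1 = 0.3813;  centre 1 = (0.3813, 0.0000, -0.0845)
centre 2 = (0.4000·cos120.0°, 0.4000·sin120.0°, 0.0000) = (-0.2000, 0.3464, 0.0000)
arm 3 at φ=240.0°: ρ3 = 0.3000;  centre 3 = (-0.1500, -0.2598, -0.1732)
subtract pairs → two planes through P
plane₁₂: -1.1625x+0.6928y+0.1690z = 0.0075
det = 1.3402;  x = 0.0139+-0.0262z,  y = 0.0341+-0.2879z
quadratic in z: (1.0836)z²+(0.1686)z+(-0.0167)=0, √Δ=0.3177 → z ∈ {-0.2244, 0.0688}; z = -0.2244 (taking z<0)
x = 0.0198, y = 0.0987

(0.0198, 0.0987, -0.2244)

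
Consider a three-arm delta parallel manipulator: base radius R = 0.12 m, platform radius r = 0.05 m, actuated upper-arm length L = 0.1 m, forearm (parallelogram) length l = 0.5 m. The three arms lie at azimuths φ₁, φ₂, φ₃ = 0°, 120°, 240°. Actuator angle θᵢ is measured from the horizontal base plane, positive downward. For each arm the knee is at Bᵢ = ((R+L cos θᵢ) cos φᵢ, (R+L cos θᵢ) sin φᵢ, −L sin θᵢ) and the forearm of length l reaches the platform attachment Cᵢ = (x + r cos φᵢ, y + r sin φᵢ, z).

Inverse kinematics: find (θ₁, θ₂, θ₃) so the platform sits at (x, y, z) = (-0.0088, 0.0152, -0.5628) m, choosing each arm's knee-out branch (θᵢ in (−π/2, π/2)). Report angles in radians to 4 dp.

θ₁ = 0.9602, θ₂ = 0.8728, θ₃ = 0.9601

rotate P by −φ1: (-0.0088, 0.0152, -0.5628)
  A cos θ + B sin θ = C:  0.0788·cos θ + -0.5628·sin θ = -0.4159
  √(A²+B²)=0.5683;  θ1 = -1.4317+2.3919 ≈ 0.9602
rotate P by −φ2: (0.0176, 0.0000, -0.5628)
  e−x'=0.0524;  (l²−L²−(e−x')²−y'²−z²)/2L = -0.3975
  γ=atan2(-0.5628,0.0524)=-1.4779;  ψ=arccos(-0.7032)=2.3507;  θ2=γ+ψ≈0.8728
φ3=240.0° → target in arm frame (-0.0088, -0.0152)
  e−x'=0.0788;  (l²−L²−(e−x')²−y'²−z²)/2L = -0.4159
  √(A²+B²)=0.5683;  θ3 = -1.4317+2.3918 ≈ 0.9601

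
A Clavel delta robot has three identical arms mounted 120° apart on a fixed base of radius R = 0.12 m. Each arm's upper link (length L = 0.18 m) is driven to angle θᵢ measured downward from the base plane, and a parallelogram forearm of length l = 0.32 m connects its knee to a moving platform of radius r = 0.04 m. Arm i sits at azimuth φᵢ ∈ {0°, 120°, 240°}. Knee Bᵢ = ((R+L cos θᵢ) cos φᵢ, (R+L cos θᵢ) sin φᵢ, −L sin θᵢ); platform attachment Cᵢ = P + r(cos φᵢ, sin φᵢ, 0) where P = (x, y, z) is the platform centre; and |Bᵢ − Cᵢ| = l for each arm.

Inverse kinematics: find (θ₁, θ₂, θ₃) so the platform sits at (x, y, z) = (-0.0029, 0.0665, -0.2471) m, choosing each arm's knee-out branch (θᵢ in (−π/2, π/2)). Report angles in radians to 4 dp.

θ₁ = 0.3488, θ₂ = -0.0001, θ₃ = 0.6108

arm 1 (φ=0.0°): x'=-0.0029, y'=0.0665
  A cos θ + B sin θ = C:  0.0829·cos θ + -0.2471·sin θ = -0.0065
  θ1 = atan2(B,A) + arccos(C/0.2606) = 0.3488
φ2=120.0° → target in arm frame (0.0590, -0.0307)
  A cos θ + B sin θ = C:  0.0210·cos θ + -0.2471·sin θ = 0.0210
  √(A²+B²)=0.2480;  θ2 = -1.4862+1.4860 ≈ -0.0001
φ3=240.0° → target in arm frame (-0.0561, -0.0358)
  A cos θ + B sin θ = C:  0.1361·cos θ + -0.2471·sin θ = -0.0302
  γ=atan2(-0.2471,0.1361)=-1.0672;  ψ=arccos(-0.1070)=1.6780;  θ3=γ+ψ≈0.6108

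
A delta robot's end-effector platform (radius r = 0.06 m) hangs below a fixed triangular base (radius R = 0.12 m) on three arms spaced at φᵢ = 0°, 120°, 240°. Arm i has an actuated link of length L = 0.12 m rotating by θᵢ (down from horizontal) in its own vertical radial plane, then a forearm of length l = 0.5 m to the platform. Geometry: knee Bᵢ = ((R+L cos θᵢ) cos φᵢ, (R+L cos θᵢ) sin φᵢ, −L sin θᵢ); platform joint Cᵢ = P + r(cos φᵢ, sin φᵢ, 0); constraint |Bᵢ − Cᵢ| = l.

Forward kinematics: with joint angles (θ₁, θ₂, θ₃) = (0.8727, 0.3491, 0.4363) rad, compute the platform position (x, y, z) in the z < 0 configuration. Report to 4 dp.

O1 = (0.1371·cos0.0°, 0.1371·sin0.0°, -0.0919) = (0.1371, 0.0000, -0.0919)
φ2=120.0°: virtual centre (-0.0864, 0.1496, -0.0410), radius l
O3 = (0.1688·cos240.0°, 0.1688·sin240.0°, -0.0507) = (-0.0844, -0.1461, -0.0507)
|O₂|²−|O₁|² = 0.0043;  |O₃|²−|O₁|² = 0.0038
linear system: -0.4470x+0.2992y = 0.0043−0.1018z; -0.4430x+-0.2923y = 0.0038−0.0824z
det = 0.2632;  x = -0.0091+0.2067z,  y = 0.0008+-0.0313z
quadratic in z: (1.0437)z²+(0.1234)z+(-0.2202)=0, √Δ=0.9667 → z ∈ {-0.5222, 0.4040}; z = -0.5222 (taking z<0)
x = -0.1170, y = 0.0171

(-0.1170, 0.0171, -0.5222)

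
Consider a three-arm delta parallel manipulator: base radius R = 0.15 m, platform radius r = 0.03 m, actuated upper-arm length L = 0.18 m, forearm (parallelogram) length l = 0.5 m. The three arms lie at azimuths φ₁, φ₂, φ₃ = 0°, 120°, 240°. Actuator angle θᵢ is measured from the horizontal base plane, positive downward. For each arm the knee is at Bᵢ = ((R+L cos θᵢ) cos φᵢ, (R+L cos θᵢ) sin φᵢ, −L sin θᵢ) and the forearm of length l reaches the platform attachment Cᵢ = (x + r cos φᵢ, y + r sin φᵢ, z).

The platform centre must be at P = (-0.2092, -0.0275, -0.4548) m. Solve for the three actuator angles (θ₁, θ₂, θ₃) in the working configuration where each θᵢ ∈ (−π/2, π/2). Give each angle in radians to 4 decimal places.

rotate P by −φ1: (-0.2092, -0.0275, -0.4548)
  e−x'=0.3292;  (l²−L²−(e−x')²−y'²−z²)/2L = -0.2733
  θ1 = atan2(B,A) + arccos(C/0.5614) = 1.1349
arm 2 (φ=120.0°): x'=0.0808, y'=0.1949
  e−x'=0.0392;  (l²−L²−(e−x')²−y'²−z²)/2L = -0.0799
  γ=atan2(-0.4548,0.0392)=-1.4848;  ψ=arccos(-0.1751)=1.7468;  θ2=γ+ψ≈0.2620
arm 3 (φ=240.0°): x'=0.1284, y'=-0.1674
  A=-0.0084, B=-0.4548, C=(l²−L²−A²−y'²−z²)/(2L)=-0.0482
  √(A²+B²)=0.4549;  θ3 = -1.5893+1.6769 ≈ 0.0876

θ₁ = 1.1349, θ₂ = 0.2620, θ₃ = 0.0876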